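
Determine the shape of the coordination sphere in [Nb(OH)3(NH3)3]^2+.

octahedral

Ligand charges: each hydroxide is −1; ammonia is neutral. With an overall charge of +2 the niobium centre must be in the +5 oxidation state.
Niobium is a group-5 element; Nb(V) is therefore d⁰.
With 6 monodentate ligands the coordination number is 6.
Six donors around a single metal centre give an octahedral coordination sphere.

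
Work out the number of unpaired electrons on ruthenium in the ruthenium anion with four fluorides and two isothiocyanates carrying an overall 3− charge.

Ligand charges: each fluoride is −1; each isothiocyanate is −1. With an overall charge of −3 the ruthenium centre must be in the +3 oxidation state.
Ruthenium is a group-8 element; Ru(III) is therefore d⁵.
The spin state decides the count: a 4d ion has a large Δₒ and is invariably low-spin.
An octahedral low-spin d⁵ ion is t₂g⁵e_g⁰, giving 1 unpaired electron.

1 unpaired electron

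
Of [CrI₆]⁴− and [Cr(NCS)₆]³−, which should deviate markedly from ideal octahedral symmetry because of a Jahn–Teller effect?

[CrI₆]⁴−: Summing ligand charges against the −4 overall charge gives an oxidation state of +2 for chromium. Chromium is a group-6 element; Cr(II) is therefore d⁴. Iodide is a weak-field ligand for a first-row metal, so the complex is high-spin. The t₂g³e_g¹ (high-spin) configuration has an unevenly filled e_g set; the Jahn–Teller theorem predicts a tetragonal distortion (typically axial elongation) to lift the degeneracy.
[Cr(NCS)₆]³−: Each isothiocyanate is −1; balancing the −3 overall charge requires Cr(III). Cr sits in group 6, so the d-electron count is 6 − 3 = 3. The d³ configuration leaves the e_g set evenly filled (or empty) — no strong Jahn–Teller driving force.

[CrI₆]⁴−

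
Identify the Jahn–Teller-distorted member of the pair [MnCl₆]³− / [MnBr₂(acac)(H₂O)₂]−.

[MnCl₆]³−: Each chloride is −1; balancing the −3 overall charge requires Mn(III). Group 7 minus oxidation state 3 gives a d⁴ configuration. Chloride is a weak-field ligand for a first-row metal, so the complex is high-spin. The t₂g³e_g¹ (high-spin) configuration has an unevenly filled e_g set; the Jahn–Teller theorem predicts a tetragonal distortion (typically axial elongation) to lift the degeneracy.
[MnBr₂(acac)(H₂O)₂]−: Ligand charges: each bromide is −1; each acetylacetonate is −1; water is neutral. With an overall charge of −1 the manganese centre must be in the +2 oxidation state. Group 7 minus oxidation state 2 gives a d⁵ configuration. Acetylacetonate and bromide are weak-field ligands for a first-row metal, so the complex is high-spin. The d⁵ configuration leaves the e_g set evenly filled (or empty) — no strong Jahn–Teller driving force.

[MnCl₆]³−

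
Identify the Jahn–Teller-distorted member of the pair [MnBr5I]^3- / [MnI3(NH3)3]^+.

[MnBr5I]^3-

[MnBr5I]^3-: Ligand charges: each bromide is −1; each iodide is −1. With an overall charge of −3 the manganese centre must be in the +3 oxidation state. Mn sits in group 7, so the d-electron count is 7 − 3 = 4. Bromide and iodide are weak-field ligands for a first-row metal, so the complex is high-spin. The t₂g³e_g¹ (high-spin) configuration has an unevenly filled e_g set; the Jahn–Teller theorem predicts a tetragonal distortion (typically axial elongation) to lift the degeneracy.
[MnI3(NH3)3]^+: Summing ligand charges against the +1 overall charge gives an oxidation state of +4 for manganese. Group 7 minus oxidation state 4 gives a d³ configuration. The d³ configuration leaves the e_g set evenly filled (or empty) — no strong Jahn–Teller driving force.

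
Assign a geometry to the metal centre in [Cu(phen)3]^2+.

octahedral

Ligand charges: 1,10-phenanthroline is neutral. With an overall charge of +2 the copper centre must be in the +2 oxidation state.
Copper is a group-11 element; Cu(II) is therefore d⁹.
Counting donor atoms: 3×1,10-phenanthroline (bidentate) → 6 donors. Coordination number = 6.
Six donors around a single metal centre give an octahedral coordination sphere.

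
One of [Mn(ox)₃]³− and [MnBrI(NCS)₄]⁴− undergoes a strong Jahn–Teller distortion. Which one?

[Mn(ox)₃]³−: Summing ligand charges against the −3 overall charge gives an oxidation state of +3 for manganese. Manganese is a group-7 element; Mn(III) is therefore d⁴. Oxalate is a weak-field ligand for a first-row metal, so the complex is high-spin. The t₂g³e_g¹ (high-spin) configuration has an unevenly filled e_g set; the Jahn–Teller theorem predicts a tetragonal distortion (typically axial elongation) to lift the degeneracy.
[MnBrI(NCS)₄]⁴−: Each bromide is −1; each iodide is −1; each isothiocyanate is −1; balancing the −4 overall charge requires Mn(II). Group 7 minus oxidation state 2 gives a d⁵ configuration. Bromide, iodide, and isothiocyanate are weak-field ligands for a first-row metal, so the complex is high-spin. The d⁵ configuration leaves the e_g set evenly filled (or empty) — no strong Jahn–Teller driving force.

[Mn(ox)₃]³−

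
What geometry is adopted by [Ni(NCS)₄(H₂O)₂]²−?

octahedral

Ligand charges: each isothiocyanate is −1; water is neutral. With an overall charge of −2 the nickel centre must be in the +2 oxidation state.
Nickel is a group-10 element; Ni(II) is therefore d⁸.
Coordination number: 6.
Six donors around a single metal centre give an octahedral coordination sphere.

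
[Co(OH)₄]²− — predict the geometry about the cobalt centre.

Ligand charges: each hydroxide is −1. With an overall charge of −2 the cobalt centre must be in the +2 oxidation state.
Group 9 minus oxidation state 2 gives a d⁷ configuration.
Coordination number: 4.
Hydroxide is a weak-field ligand.
For a high-spin 3d d⁷ ion with weak-field ligands the small Δₜ gives little square-planar CFSE advantage, so four ligands adopt the sterically favoured tetrahedral geometry.

tetrahedral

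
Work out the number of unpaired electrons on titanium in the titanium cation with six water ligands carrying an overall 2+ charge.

Summing ligand charges against the +2 overall charge gives an oxidation state of +2 for titanium.
Group 4 minus oxidation state 2 gives a d² configuration.
In an octahedral field the d² configuration is t₂g²e_g⁰ (only one arrangement possible), giving 2 unpaired electrons.

2 unpaired electrons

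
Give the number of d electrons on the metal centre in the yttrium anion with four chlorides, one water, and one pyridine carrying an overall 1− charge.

Ligand charges: each chloride is −1; water is neutral; pyridine is neutral. With an overall charge of −1 the yttrium centre must be in the +3 oxidation state.
Yttrium is a group-3 element; Y(III) is therefore d⁰.

d⁰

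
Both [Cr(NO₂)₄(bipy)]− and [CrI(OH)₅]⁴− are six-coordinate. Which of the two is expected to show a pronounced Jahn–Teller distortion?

[Cr(NO₂)₄(bipy)]−: Summing ligand charges against the −1 overall charge gives an oxidation state of +3 for chromium. Group 6 minus oxidation state 3 gives a d³ configuration. The d³ configuration leaves the e_g set evenly filled (or empty) — no strong Jahn–Teller driving force.
[CrI(OH)₅]⁴−: Each iodide is −1; each hydroxide is −1; balancing the −4 overall charge requires Cr(II). Group 6 minus oxidation state 2 gives a d⁴ configuration. Hydroxide and iodide are weak-field ligands for a first-row metal, so the complex is high-spin. The t₂g³e_g¹ (high-spin) configuration has an unevenly filled e_g set; the Jahn–Teller theorem predicts a tetragonal distortion (typically axial elongation) to lift the degeneracy.

[CrI(OH)₅]⁴−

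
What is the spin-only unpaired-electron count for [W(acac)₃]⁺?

Ligand charges: each acetylacetonate is −1. With an overall charge of +1 the tungsten centre must be in the +4 oxidation state.
Tungsten is a group-6 element; W(IV) is therefore d².
Counting donor atoms: 3×acetylacetonate (bidentate) → 6 donors. Coordination number = 6.
In an octahedral field the d² configuration is t₂g²e_g⁰ (only one arrangement possible), giving 2 unpaired electrons.

2 unpaired electrons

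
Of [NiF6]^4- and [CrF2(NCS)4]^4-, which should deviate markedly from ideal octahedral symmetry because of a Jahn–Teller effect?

[NiF6]^4-: Summing ligand charges against the −4 overall charge gives an oxidation state of +2 for nickel. Nickel is a group-10 element; Ni(II) is therefore d⁸. The d⁸ configuration leaves the e_g set evenly filled (or empty) — no strong Jahn–Teller driving force.
[CrF2(NCS)4]^4-: Ligand charges: each fluoride is −1; each isothiocyanate is −1. With an overall charge of −4 the chromium centre must be in the +2 oxidation state. Chromium is a group-6 element; Cr(II) is therefore d⁴. Fluoride and isothiocyanate are weak-field ligands for a first-row metal, so the complex is high-spin. The t₂g³e_g¹ (high-spin) configuration has an unevenly filled e_g set; the Jahn–Teller theorem predicts a tetragonal distortion (typically axial elongation) to lift the degeneracy.

[CrF2(NCS)4]^4-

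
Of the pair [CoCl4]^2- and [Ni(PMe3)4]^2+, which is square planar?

[Ni(PMe3)4]^2+

For [CoCl4]^2-: Ligand charges: each chloride is −1. With an overall charge of −2 the cobalt centre must be in the +2 oxidation state. Co sits in group 9, so the d-electron count is 9 − 2 = 7. For a high-spin 3d d⁷ ion with weak-field ligands the small Δₜ gives little square-planar CFSE advantage, so four ligands adopt the sterically favoured tetrahedral geometry. → tetrahedral.
For [Ni(PMe3)4]^2+: Summing ligand charges against the +2 overall charge gives an oxidation state of +2 for nickel. Group 10 minus oxidation state 2 gives a d⁸ configuration. Trimethylphosphine is a strong-field ligand (high in the spectrochemical series). A 3d d⁸ ion with strong-field ligands gains enough CFSE to favour square planar over tetrahedral. → square planar.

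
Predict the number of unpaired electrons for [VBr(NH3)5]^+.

3

Each bromide is −1; ammonia is neutral; balancing the +1 overall charge requires V(II).
Group 5 minus oxidation state 2 gives a d³ configuration.
In an octahedral field the d³ configuration is t₂g³e_g⁰ (only one arrangement possible), giving 3 unpaired electrons.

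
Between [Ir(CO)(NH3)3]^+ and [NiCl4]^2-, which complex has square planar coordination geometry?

For [Ir(CO)(NH3)3]^+: Carbonyl is neutral; ammonia is neutral; balancing the +1 overall charge requires Ir(I). Iridium is a group-9 element; Ir(I) is therefore d⁸. A 5d d⁸ ion has a large crystal-field splitting; square planar leaves the high-energy d_{x²−y²} orbital empty and maximises CFSE. → square planar.
For [NiCl4]^2-: Each chloride is −1; balancing the −2 overall charge requires Ni(II). Nickel is a group-10 element; Ni(II) is therefore d⁸. Chloride is a weak-field ligand. With weak-field ligands the CFSE gain from square planar is small, so a 3d d⁸ ion takes the sterically preferred tetrahedral geometry. → tetrahedral.

[Ir(CO)(NH3)3]^+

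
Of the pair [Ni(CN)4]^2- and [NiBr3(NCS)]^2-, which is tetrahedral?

For [Ni(CN)4]^2-: Each cyanide is −1; balancing the −2 overall charge requires Ni(II). Group 10 minus oxidation state 2 gives a d⁸ configuration. Cyanide is a strong-field ligand (high in the spectrochemical series). A 3d d⁸ ion with strong-field ligands gains enough CFSE to favour square planar over tetrahedral. → square planar.
For [NiBr3(NCS)]^2-: Ligand charges: each bromide is −1; each isothiocyanate is −1. With an overall charge of −2 the nickel centre must be in the +2 oxidation state. Ni sits in group 10, so the d-electron count is 10 − 2 = 8. Bromide and isothiocyanate are weak-field ligands. With weak-field ligands the CFSE gain from square planar is small, so a 3d d⁸ ion takes the sterically preferred tetrahedral geometry. → tetrahedral.

[NiBr3(NCS)]^2-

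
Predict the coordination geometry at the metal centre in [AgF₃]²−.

trigonal planar

Each fluoride is −1; balancing the −2 overall charge requires Ag(I).
Silver is a group-11 element; Ag(I) is therefore d¹⁰.
With 3 monodentate ligands the coordination number is 3.
Three ligands around a d¹⁰ centre minimise repulsion in a trigonal-planar arrangement.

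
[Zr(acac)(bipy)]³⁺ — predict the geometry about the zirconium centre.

Each acetylacetonate is −1; 2,2′-bipyridine is neutral; balancing the +3 overall charge requires Zr(IV).
Group 4 minus oxidation state 4 gives a d⁰ configuration.
Counting donor atoms: 1×acetylacetonate (bidentate) → 2 donors; 1×2,2′-bipyridine (bidentate) → 2 donors. Coordination number = 4.
A d⁰ ion has no crystal-field stabilisation preference between square planar and tetrahedral, so four ligands adopt the sterically favoured tetrahedral geometry.

tetrahedral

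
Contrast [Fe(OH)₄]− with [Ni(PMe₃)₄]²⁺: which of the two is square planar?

For [Fe(OH)₄]−: Each hydroxide is −1; balancing the −1 overall charge requires Fe(III). Iron is a group-8 element; Fe(III) is therefore d⁵. A high-spin d⁵ ion has zero CFSE in either geometry, so four ligands adopt the sterically favoured tetrahedral geometry. → tetrahedral.
For [Ni(PMe₃)₄]²⁺: Summing ligand charges against the +2 overall charge gives an oxidation state of +2 for nickel. Group 10 minus oxidation state 2 gives a d⁸ configuration. Trimethylphosphine is a strong-field ligand (high in the spectrochemical series). A 3d d⁸ ion with strong-field ligands gains enough CFSE to favour square planar over tetrahedral. → square planar.

[Ni(PMe₃)₄]²⁺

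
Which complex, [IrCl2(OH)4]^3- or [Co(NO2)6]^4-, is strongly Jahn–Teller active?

[Co(NO2)6]^4-

[IrCl2(OH)4]^3-: Each chloride is −1; each hydroxide is −1; balancing the −3 overall charge requires Ir(III). Ir sits in group 9, so the d-electron count is 9 − 3 = 6. A 5d ion has a large Δₒ and is invariably low-spin. The d⁶ configuration leaves the e_g set evenly filled (or empty) — no strong Jahn–Teller driving force.
[Co(NO2)6]^4-: Each nitro (N-bound nitrite) is −1; balancing the −4 overall charge requires Co(II). Co sits in group 9, so the d-electron count is 9 − 2 = 7. Nitro (N-bound nitrite) is a strong-field ligand (high in the spectrochemical series) for a first-row metal, so the complex is low-spin. The t₂g⁶e_g¹ (low-spin) configuration has an unevenly filled e_g set; the Jahn–Teller theorem predicts a tetragonal distortion (typically axial elongation) to lift the degeneracy.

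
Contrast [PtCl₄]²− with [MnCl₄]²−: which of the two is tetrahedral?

For [PtCl₄]²−: Ligand charges: each chloride is −1. With an overall charge of −2 the platinum centre must be in the +2 oxidation state. Group 10 minus oxidation state 2 gives a d⁸ configuration. A 5d d⁸ ion has a large crystal-field splitting; square planar leaves the high-energy d_{x²−y²} orbital empty and maximises CFSE. → square planar.
For [MnCl₄]²−: Each chloride is −1; balancing the −2 overall charge requires Mn(II). Group 7 minus oxidation state 2 gives a d⁵ configuration. A high-spin d⁵ ion has zero CFSE in either geometry, so four ligands adopt the sterically favoured tetrahedral geometry. → tetrahedral.

[MnCl₄]²−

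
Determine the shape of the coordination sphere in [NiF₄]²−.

tetrahedral

Ligand charges: each fluoride is −1. With an overall charge of −2 the nickel centre must be in the +2 oxidation state.
Ni sits in group 10, so the d-electron count is 10 − 2 = 8.
Coordination number: 4.
Fluoride is a weak-field ligand.
With weak-field ligands the CFSE gain from square planar is small, so a 3d d⁸ ion takes the sterically preferred tetrahedral geometry.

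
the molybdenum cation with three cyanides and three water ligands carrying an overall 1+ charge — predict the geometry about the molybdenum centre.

Ligand charges: each cyanide is −1; water is neutral. With an overall charge of +1 the molybdenum centre must be in the +4 oxidation state.
Mo sits in group 6, so the d-electron count is 6 − 4 = 2.
Coordination number: 6.
Six donors around a single metal centre give an octahedral coordination sphere.

octahedral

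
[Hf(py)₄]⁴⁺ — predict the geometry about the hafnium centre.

tetrahedral

Pyridine is neutral; balancing the +4 overall charge requires Hf(IV).
Hf sits in group 4, so the d-electron count is 4 − 4 = 0.
With 4 monodentate ligands the coordination number is 4.
A d⁰ ion has no crystal-field stabilisation preference between square planar and tetrahedral, so four ligands adopt the sterically favoured tetrahedral geometry.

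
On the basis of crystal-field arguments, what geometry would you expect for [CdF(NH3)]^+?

linear

Each fluoride is −1; ammonia is neutral; balancing the +1 overall charge requires Cd(II).
Group 12 minus oxidation state 2 gives a d¹⁰ configuration.
Coordination number: 2.
A d¹⁰ ion with only two ligands adopts a linear arrangement (sp hybridisation; no CFSE preference).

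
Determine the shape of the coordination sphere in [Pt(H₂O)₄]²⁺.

square planar

Ligand charges: water is neutral. With an overall charge of +2 the platinum centre must be in the +2 oxidation state.
Pt sits in group 10, so the d-electron count is 10 − 2 = 8.
With 4 monodentate ligands the coordination number is 4.
A 5d d⁸ ion has a large crystal-field splitting; square planar leaves the high-energy d_{x²−y²} orbital empty and maximises CFSE.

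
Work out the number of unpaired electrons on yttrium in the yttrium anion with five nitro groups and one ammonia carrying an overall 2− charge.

Summing ligand charges against the −2 overall charge gives an oxidation state of +3 for yttrium.
Group 3 minus oxidation state 3 gives a d⁰ configuration.
In an octahedral field the d⁰ configuration is t₂g⁰e_g⁰, giving 0 unpaired electrons.

0 unpaired electrons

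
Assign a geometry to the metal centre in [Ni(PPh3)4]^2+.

square planar

Triphenylphosphine is neutral; balancing the +2 overall charge requires Ni(II).
Group 10 minus oxidation state 2 gives a d⁸ configuration.
With 4 monodentate ligands the coordination number is 4.
Triphenylphosphine is a strong-field ligand (high in the spectrochemical series).
A 3d d⁸ ion with strong-field ligands gains enough CFSE to favour square planar over tetrahedral.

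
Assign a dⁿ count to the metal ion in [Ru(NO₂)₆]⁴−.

Ligand charges: each nitro (N-bound nitrite) is −1. With an overall charge of −4 the ruthenium centre must be in the +2 oxidation state.
Group 8 minus oxidation state 2 gives a d⁶ configuration.

d⁶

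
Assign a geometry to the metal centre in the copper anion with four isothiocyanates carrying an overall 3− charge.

Each isothiocyanate is −1; balancing the −3 overall charge requires Cu(I).
Group 11 minus oxidation state 1 gives a d¹⁰ configuration.
Coordination number: 4.
A d¹⁰ ion has no crystal-field stabilisation preference between square planar and tetrahedral, so four ligands adopt the sterically favoured tetrahedral geometry.

tetrahedral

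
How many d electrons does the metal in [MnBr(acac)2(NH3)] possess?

Summing ligand charges against the 0 overall charge gives an oxidation state of +3 for manganese.
Manganese is a group-7 element; Mn(III) is therefore d⁴.

d4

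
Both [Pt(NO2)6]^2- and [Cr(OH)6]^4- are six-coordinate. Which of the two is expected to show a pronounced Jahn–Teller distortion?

[Cr(OH)6]^4-

[Pt(NO2)6]^2-: Each nitro (N-bound nitrite) is −1; balancing the −2 overall charge requires Pt(IV). Group 10 minus oxidation state 4 gives a d⁶ configuration. A 5d ion has a large Δₒ and is invariably low-spin. The d⁶ configuration leaves the e_g set evenly filled (or empty) — no strong Jahn–Teller driving force.
[Cr(OH)6]^4-: Summing ligand charges against the −4 overall charge gives an oxidation state of +2 for chromium. Chromium is a group-6 element; Cr(II) is therefore d⁴. Hydroxide is a weak-field ligand for a first-row metal, so the complex is high-spin. The t₂g³e_g¹ (high-spin) configuration has an unevenly filled e_g set; the Jahn–Teller theorem predicts a tetragonal distortion (typically axial elongation) to lift the degeneracy.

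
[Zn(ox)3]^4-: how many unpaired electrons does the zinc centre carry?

0

Each oxalate is −2; balancing the −4 overall charge requires Zn(II).
Group 12 minus oxidation state 2 gives a d¹⁰ configuration.
Counting donor atoms: 3×oxalate (bidentate) → 6 donors. Coordination number = 6.
In an octahedral field the d¹⁰ configuration is t₂g⁶e_g⁴, giving 0 unpaired electrons.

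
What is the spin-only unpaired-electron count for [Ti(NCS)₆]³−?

1 unpaired electron

Ligand charges: each isothiocyanate is −1. With an overall charge of −3 the titanium centre must be in the +3 oxidation state.
Titanium is a group-4 element; Ti(III) is therefore d¹.
In an octahedral field the d¹ configuration is t₂g¹e_g⁰ (only one arrangement possible), giving 1 unpaired electron.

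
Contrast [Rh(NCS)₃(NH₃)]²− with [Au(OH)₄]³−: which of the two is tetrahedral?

[Au(OH)₄]³−

For [Rh(NCS)₃(NH₃)]²−: Each isothiocyanate is −1; ammonia is neutral; balancing the −2 overall charge requires Rh(I). Rh sits in group 9, so the d-electron count is 9 − 1 = 8. A 4d d⁸ ion has a large crystal-field splitting; square planar leaves the high-energy d_{x²−y²} orbital empty and maximises CFSE. → square planar.
For [Au(OH)₄]³−: Summing ligand charges against the −3 overall charge gives an oxidation state of +1 for gold. Au sits in group 11, so the d-electron count is 11 − 1 = 10. A d¹⁰ ion has no crystal-field stabilisation preference between square planar and tetrahedral, so four ligands adopt the sterically favoured tetrahedral geometry. → tetrahedral.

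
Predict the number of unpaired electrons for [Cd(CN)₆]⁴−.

Each cyanide is −1; balancing the −4 overall charge requires Cd(II).
Group 12 minus oxidation state 2 gives a d¹⁰ configuration.
In an octahedral field the d¹⁰ configuration is t₂g⁶e_g⁴, giving 0 unpaired electrons.

0 unpaired electrons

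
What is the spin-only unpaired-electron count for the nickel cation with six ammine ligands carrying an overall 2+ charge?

Summing ligand charges against the +2 overall charge gives an oxidation state of +2 for nickel.
Ni sits in group 10, so the d-electron count is 10 − 2 = 8.
In an octahedral field the d⁸ configuration is t₂g⁶e_g² (only one arrangement possible), giving 2 unpaired electrons.

2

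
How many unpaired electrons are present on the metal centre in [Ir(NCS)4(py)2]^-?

Summing ligand charges against the −1 overall charge gives an oxidation state of +3 for iridium.
Group 9 minus oxidation state 3 gives a d⁶ configuration.
The spin state decides the count: a 5d ion has a large Δₒ and is invariably low-spin.
An octahedral low-spin d⁶ ion is t₂g⁶e_g⁰, giving 0 unpaired electrons.

0 unpaired electrons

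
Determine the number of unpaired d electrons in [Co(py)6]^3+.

0

Pyridine is neutral; balancing the +3 overall charge requires Co(III).
Co sits in group 9, so the d-electron count is 9 − 3 = 6.
The spin state decides the count: Co(III) has an exceptionally large octahedral splitting and is low-spin with essentially every ligand except fluoride.
An octahedral low-spin d⁶ ion is t₂g⁶e_g⁰, giving 0 unpaired electrons.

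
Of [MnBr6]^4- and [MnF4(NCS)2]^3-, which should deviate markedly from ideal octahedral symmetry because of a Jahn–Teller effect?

[MnF4(NCS)2]^3-

[MnBr6]^4-: Summing ligand charges against the −4 overall charge gives an oxidation state of +2 for manganese. Group 7 minus oxidation state 2 gives a d⁵ configuration. Bromide is a weak-field ligand for a first-row metal, so the complex is high-spin. The d⁵ configuration leaves the e_g set evenly filled (or empty) — no strong Jahn–Teller driving force.
[MnF4(NCS)2]^3-: Summing ligand charges against the −3 overall charge gives an oxidation state of +3 for manganese. Manganese is a group-7 element; Mn(III) is therefore d⁴. Fluoride and isothiocyanate are weak-field ligands for a first-row metal, so the complex is high-spin. The t₂g³e_g¹ (high-spin) configuration has an unevenly filled e_g set; the Jahn–Teller theorem predicts a tetragonal distortion (typically axial elongation) to lift the degeneracy.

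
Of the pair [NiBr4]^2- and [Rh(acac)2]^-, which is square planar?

[Rh(acac)2]^-

For [NiBr4]^2-: Each bromide is −1; balancing the −2 overall charge requires Ni(II). Nickel is a group-10 element; Ni(II) is therefore d⁸. Bromide is a weak-field ligand. With weak-field ligands the CFSE gain from square planar is small, so a 3d d⁸ ion takes the sterically preferred tetrahedral geometry. → tetrahedral.
For [Rh(acac)2]^-: Ligand charges: each acetylacetonate is −1. With an overall charge of −1 the rhodium centre must be in the +1 oxidation state. Rh sits in group 9, so the d-electron count is 9 − 1 = 8. A 4d d⁸ ion has a large crystal-field splitting; square planar leaves the high-energy d_{x²−y²} orbital empty and maximises CFSE. → square planar.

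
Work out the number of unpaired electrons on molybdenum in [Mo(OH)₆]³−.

Ligand charges: each hydroxide is −1. With an overall charge of −3 the molybdenum centre must be in the +3 oxidation state.
Group 6 minus oxidation state 3 gives a d³ configuration.
In an octahedral field the d³ configuration is t₂g³e_g⁰ (only one arrangement possible), giving 3 unpaired electrons.

3 unpaired electrons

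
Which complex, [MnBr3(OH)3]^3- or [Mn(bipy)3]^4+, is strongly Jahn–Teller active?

[MnBr3(OH)3]^3-: Summing ligand charges against the −3 overall charge gives an oxidation state of +3 for manganese. Group 7 minus oxidation state 3 gives a d⁴ configuration. Bromide and hydroxide are weak-field ligands for a first-row metal, so the complex is high-spin. The t₂g³e_g¹ (high-spin) configuration has an unevenly filled e_g set; the Jahn–Teller theorem predicts a tetragonal distortion (typically axial elongation) to lift the degeneracy.
[Mn(bipy)3]^4+: Ligand charges: 2,2′-bipyridine is neutral. With an overall charge of +4 the manganese centre must be in the +4 oxidation state. Manganese is a group-7 element; Mn(IV) is therefore d³. The d³ configuration leaves the e_g set evenly filled (or empty) — no strong Jahn–Teller driving force.

[MnBr3(OH)3]^3-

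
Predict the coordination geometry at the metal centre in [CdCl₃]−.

Summing ligand charges against the −1 overall charge gives an oxidation state of +2 for cadmium.
Cd sits in group 12, so the d-electron count is 12 − 2 = 10.
With 3 monodentate ligands the coordination number is 3.
Three ligands around a d¹⁰ centre minimise repulsion in a trigonal-planar arrangement.

trigonal planar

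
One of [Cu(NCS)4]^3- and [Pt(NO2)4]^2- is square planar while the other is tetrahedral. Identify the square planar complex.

For [Cu(NCS)4]^3-: Summing ligand charges against the −3 overall charge gives an oxidation state of +1 for copper. Group 11 minus oxidation state 1 gives a d¹⁰ configuration. A d¹⁰ ion has no crystal-field stabilisation preference between square planar and tetrahedral, so four ligands adopt the sterically favoured tetrahedral geometry. → tetrahedral.
For [Pt(NO2)4]^2-: Each nitro (N-bound nitrite) is −1; balancing the −2 overall charge requires Pt(II). Pt sits in group 10, so the d-electron count is 10 − 2 = 8. A 5d d⁸ ion has a large crystal-field splitting; square planar leaves the high-energy d_{x²−y²} orbital empty and maximises CFSE. → square planar.

[Pt(NO2)4]^2-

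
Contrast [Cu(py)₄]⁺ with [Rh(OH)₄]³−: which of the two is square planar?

For [Cu(py)₄]⁺: Pyridine is neutral; balancing the +1 overall charge requires Cu(I). Cu sits in group 11, so the d-electron count is 11 − 1 = 10. A d¹⁰ ion has no crystal-field stabilisation preference between square planar and tetrahedral, so four ligands adopt the sterically favoured tetrahedral geometry. → tetrahedral.
For [Rh(OH)₄]³−: Each hydroxide is −1; balancing the −3 overall charge requires Rh(I). Rhodium is a group-9 element; Rh(I) is therefore d⁸. A 4d d⁸ ion has a large crystal-field splitting; square planar leaves the high-energy d_{x²−y²} orbital empty and maximises CFSE. → square planar.

[Rh(OH)₄]³−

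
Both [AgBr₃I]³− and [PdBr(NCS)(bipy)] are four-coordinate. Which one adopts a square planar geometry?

For [AgBr₃I]³−: Each bromide is −1; each iodide is −1; balancing the −3 overall charge requires Ag(I). Silver is a group-11 element; Ag(I) is therefore d¹⁰. A d¹⁰ ion has no crystal-field stabilisation preference between square planar and tetrahedral, so four ligands adopt the sterically favoured tetrahedral geometry. → tetrahedral.
For [PdBr(NCS)(bipy)]: Each bromide is −1; each isothiocyanate is −1; 2,2′-bipyridine is neutral; balancing the 0 overall charge requires Pd(II). Group 10 minus oxidation state 2 gives a d⁸ configuration. A 4d d⁸ ion has a large crystal-field splitting; square planar leaves the high-energy d_{x²−y²} orbital empty and maximises CFSE. → square planar.

[PdBr(NCS)(bipy)]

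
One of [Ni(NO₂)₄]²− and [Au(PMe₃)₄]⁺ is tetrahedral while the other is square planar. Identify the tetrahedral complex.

For [Ni(NO₂)₄]²−: Ligand charges: each nitro (N-bound nitrite) is −1. With an overall charge of −2 the nickel centre must be in the +2 oxidation state. Ni sits in group 10, so the d-electron count is 10 − 2 = 8. Nitro (N-bound nitrite) is a strong-field ligand (high in the spectrochemical series). A 3d d⁸ ion with strong-field ligands gains enough CFSE to favour square planar over tetrahedral. → square planar.
For [Au(PMe₃)₄]⁺: Summing ligand charges against the +1 overall charge gives an oxidation state of +1 for gold. Gold is a group-11 element; Au(I) is therefore d¹⁰. A d¹⁰ ion has no crystal-field stabilisation preference between square planar and tetrahedral, so four ligands adopt the sterically favoured tetrahedral geometry. → tetrahedral.

[Au(PMe₃)₄]⁺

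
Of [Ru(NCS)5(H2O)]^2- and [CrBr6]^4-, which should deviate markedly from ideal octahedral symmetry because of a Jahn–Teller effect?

[Ru(NCS)5(H2O)]^2-: Each isothiocyanate is −1; water is neutral; balancing the −2 overall charge requires Ru(III). Ruthenium is a group-8 element; Ru(III) is therefore d⁵. A 4d ion has a large Δₒ and is invariably low-spin. The d⁵ configuration leaves the e_g set evenly filled (or empty) — no strong Jahn–Teller driving force.
[CrBr6]^4-: Each bromide is −1; balancing the −4 overall charge requires Cr(II). Group 6 minus oxidation state 2 gives a d⁴ configuration. Bromide is a weak-field ligand for a first-row metal, so the complex is high-spin. The t₂g³e_g¹ (high-spin) configuration has an unevenly filled e_g set; the Jahn–Teller theorem predicts a tetragonal distortion (typically axial elongation) to lift the degeneracy.

[CrBr6]^4-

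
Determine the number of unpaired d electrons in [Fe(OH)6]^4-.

4 unpaired electrons

Summing ligand charges against the −4 overall charge gives an oxidation state of +2 for iron.
Group 8 minus oxidation state 2 gives a d⁶ configuration.
The spin state decides the count: Hydroxide is a weak-field ligand for a first-row metal, so the complex is high-spin.
An octahedral high-spin d⁶ ion is t₂g⁴e_g², giving 4 unpaired electrons.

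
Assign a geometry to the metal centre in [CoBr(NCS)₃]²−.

tetrahedral

Summing ligand charges against the −2 overall charge gives an oxidation state of +2 for cobalt.
Cobalt is a group-9 element; Co(II) is therefore d⁷.
With 4 monodentate ligands the coordination number is 4.
Bromide and isothiocyanate are weak-field ligands.
For a high-spin 3d d⁷ ion with weak-field ligands the small Δₜ gives little square-planar CFSE advantage, so four ligands adopt the sterically favoured tetrahedral geometry.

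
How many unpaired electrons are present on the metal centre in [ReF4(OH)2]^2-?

Each fluoride is −1; each hydroxide is −1; balancing the −2 overall charge requires Re(IV).
Re sits in group 7, so the d-electron count is 7 − 4 = 3.
In an octahedral field the d³ configuration is t₂g³e_g⁰ (only one arrangement possible), giving 3 unpaired electrons.

3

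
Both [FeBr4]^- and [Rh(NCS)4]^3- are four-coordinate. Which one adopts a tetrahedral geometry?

For [FeBr4]^-: Ligand charges: each bromide is −1. With an overall charge of −1 the iron centre must be in the +3 oxidation state. Group 8 minus oxidation state 3 gives a d⁵ configuration. A high-spin d⁵ ion has zero CFSE in either geometry, so four ligands adopt the sterically favoured tetrahedral geometry. → tetrahedral.
For [Rh(NCS)4]^3-: Each isothiocyanate is −1; balancing the −3 overall charge requires Rh(I). Rhodium is a group-9 element; Rh(I) is therefore d⁸. A 4d d⁸ ion has a large crystal-field splitting; square planar leaves the high-energy d_{x²−y²} orbital empty and maximises CFSE. → square planar.

[FeBr4]^-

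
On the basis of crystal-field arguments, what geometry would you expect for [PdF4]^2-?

square planar

Ligand charges: each fluoride is −1. With an overall charge of −2 the palladium centre must be in the +2 oxidation state.
Pd sits in group 10, so the d-electron count is 10 − 2 = 8.
Coordination number: 4.
A 4d d⁸ ion has a large crystal-field splitting; square planar leaves the high-energy d_{x²−y²} orbital empty and maximises CFSE.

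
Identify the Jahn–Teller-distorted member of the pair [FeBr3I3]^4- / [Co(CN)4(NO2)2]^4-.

[FeBr3I3]^4-: Summing ligand charges against the −4 overall charge gives an oxidation state of +2 for iron. Iron is a group-8 element; Fe(II) is therefore d⁶. Bromide and iodide are weak-field ligands for a first-row metal, so the complex is high-spin. The d⁶ configuration leaves the e_g set evenly filled (or empty) — no strong Jahn–Teller driving force.
[Co(CN)4(NO2)2]^4-: Each cyanide is −1; each nitro (N-bound nitrite) is −1; balancing the −4 overall charge requires Co(II). Co sits in group 9, so the d-electron count is 9 − 2 = 7. Cyanide and nitro (N-bound nitrite) are strong-field ligands (high in the spectrochemical series) for a first-row metal, so the complex is low-spin. The t₂g⁶e_g¹ (low-spin) configuration has an unevenly filled e_g set; the Jahn–Teller theorem predicts a tetragonal distortion (typically axial elongation) to lift the degeneracy.

[Co(CN)4(NO2)2]^4-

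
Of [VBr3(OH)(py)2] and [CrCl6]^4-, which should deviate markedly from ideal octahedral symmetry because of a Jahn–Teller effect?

[VBr3(OH)(py)2]: Each bromide is −1; each hydroxide is −1; pyridine is neutral; balancing the 0 overall charge requires V(IV). Group 5 minus oxidation state 4 gives a d¹ configuration. The d¹ configuration leaves the e_g set evenly filled (or empty) — no strong Jahn–Teller driving force.
[CrCl6]^4-: Summing ligand charges against the −4 overall charge gives an oxidation state of +2 for chromium. Chromium is a group-6 element; Cr(II) is therefore d⁴. Chloride is a weak-field ligand for a first-row metal, so the complex is high-spin. The t₂g³e_g¹ (high-spin) configuration has an unevenly filled e_g set; the Jahn–Teller theorem predicts a tetragonal distortion (typically axial elongation) to lift the degeneracy.

[CrCl6]^4-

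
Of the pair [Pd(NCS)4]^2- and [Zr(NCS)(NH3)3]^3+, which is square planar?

[Pd(NCS)4]^2-

For [Pd(NCS)4]^2-: Summing ligand charges against the −2 overall charge gives an oxidation state of +2 for palladium. Pd sits in group 10, so the d-electron count is 10 − 2 = 8. A 4d d⁸ ion has a large crystal-field splitting; square planar leaves the high-energy d_{x²−y²} orbital empty and maximises CFSE. → square planar.
For [Zr(NCS)(NH3)3]^3+: Each isothiocyanate is −1; ammonia is neutral; balancing the +3 overall charge requires Zr(IV). Zirconium is a group-4 element; Zr(IV) is therefore d⁰. A d⁰ ion has no crystal-field stabilisation preference between square planar and tetrahedral, so four ligands adopt the sterically favoured tetrahedral geometry. → tetrahedral.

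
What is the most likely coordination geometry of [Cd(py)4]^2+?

tetrahedral

Summing ligand charges against the +2 overall charge gives an oxidation state of +2 for cadmium.
Cd sits in group 12, so the d-electron count is 12 − 2 = 10.
With 4 monodentate ligands the coordination number is 4.
A d¹⁰ ion has no crystal-field stabilisation preference between square planar and tetrahedral, so four ligands adopt the sterically favoured tetrahedral geometry.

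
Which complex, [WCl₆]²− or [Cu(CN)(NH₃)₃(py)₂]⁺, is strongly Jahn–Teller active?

[WCl₆]²−: Each chloride is −1; balancing the −2 overall charge requires W(IV). W sits in group 6, so the d-electron count is 6 − 4 = 2. The d² configuration leaves the e_g set evenly filled (or empty) — no strong Jahn–Teller driving force.
[Cu(CN)(NH₃)₃(py)₂]⁺: Each cyanide is −1; ammonia is neutral; pyridine is neutral; balancing the +1 overall charge requires Cu(II). Copper is a group-11 element; Cu(II) is therefore d⁹. The t₂g⁶e_g³ configuration has an unevenly filled e_g set; the Jahn–Teller theorem predicts a tetragonal distortion (typically axial elongation) to lift the degeneracy.

[Cu(CN)(NH₃)₃(py)₂]⁺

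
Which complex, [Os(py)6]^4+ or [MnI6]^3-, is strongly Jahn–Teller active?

[MnI6]^3-

[Os(py)6]^4+: Pyridine is neutral; balancing the +4 overall charge requires Os(IV). Osmium is a group-8 element; Os(IV) is therefore d⁴. A 5d ion has a large Δₒ and is invariably low-spin. The d⁴ configuration leaves the e_g set evenly filled (or empty) — no strong Jahn–Teller driving force.
[MnI6]^3-: Summing ligand charges against the −3 overall charge gives an oxidation state of +3 for manganese. Manganese is a group-7 element; Mn(III) is therefore d⁴. Iodide is a weak-field ligand for a first-row metal, so the complex is high-spin. The t₂g³e_g¹ (high-spin) configuration has an unevenly filled e_g set; the Jahn–Teller theorem predicts a tetragonal distortion (typically axial elongation) to lift the degeneracy.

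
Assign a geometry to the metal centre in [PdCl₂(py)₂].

square planar

Each chloride is −1; pyridine is neutral; balancing the 0 overall charge requires Pd(II).
Palladium is a group-10 element; Pd(II) is therefore d⁸.
With 4 monodentate ligands the coordination number is 4.
A 4d d⁸ ion has a large crystal-field splitting; square planar leaves the high-energy d_{x²−y²} orbital empty and maximises CFSE.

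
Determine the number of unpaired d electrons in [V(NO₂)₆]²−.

Ligand charges: each nitro (N-bound nitrite) is −1. With an overall charge of −2 the vanadium centre must be in the +4 oxidation state.
Group 5 minus oxidation state 4 gives a d¹ configuration.
In an octahedral field the d¹ configuration is t₂g¹e_g⁰ (only one arrangement possible), giving 1 unpaired electron.

1 unpaired electron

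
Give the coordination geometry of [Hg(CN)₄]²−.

Each cyanide is −1; balancing the −2 overall charge requires Hg(II).
Group 12 minus oxidation state 2 gives a d¹⁰ configuration.
Coordination number: 4.
A d¹⁰ ion has no crystal-field stabilisation preference between square planar and tetrahedral, so four ligands adopt the sterically favoured tetrahedral geometry.

tetrahedral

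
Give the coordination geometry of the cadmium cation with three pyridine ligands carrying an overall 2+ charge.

Summing ligand charges against the +2 overall charge gives an oxidation state of +2 for cadmium.
Cadmium is a group-12 element; Cd(II) is therefore d¹⁰.
Coordination number: 3.
Three ligands around a d¹⁰ centre minimise repulsion in a trigonal-planar arrangement.

trigonal planar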